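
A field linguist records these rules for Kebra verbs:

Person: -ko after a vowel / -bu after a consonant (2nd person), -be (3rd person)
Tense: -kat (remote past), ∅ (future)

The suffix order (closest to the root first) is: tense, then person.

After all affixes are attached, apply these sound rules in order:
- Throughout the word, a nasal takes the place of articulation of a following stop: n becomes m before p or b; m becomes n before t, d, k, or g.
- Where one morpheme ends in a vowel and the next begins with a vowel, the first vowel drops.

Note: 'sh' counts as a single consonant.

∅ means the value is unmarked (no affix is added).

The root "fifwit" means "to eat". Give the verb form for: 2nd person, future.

tense = future: zero marking, form stays fifwit.
Attach person 2nd person -bu (after consonant 't') → fifwitbu.
Nasal assimilation: no change.
Vowel deletion: no change.

fifwitbu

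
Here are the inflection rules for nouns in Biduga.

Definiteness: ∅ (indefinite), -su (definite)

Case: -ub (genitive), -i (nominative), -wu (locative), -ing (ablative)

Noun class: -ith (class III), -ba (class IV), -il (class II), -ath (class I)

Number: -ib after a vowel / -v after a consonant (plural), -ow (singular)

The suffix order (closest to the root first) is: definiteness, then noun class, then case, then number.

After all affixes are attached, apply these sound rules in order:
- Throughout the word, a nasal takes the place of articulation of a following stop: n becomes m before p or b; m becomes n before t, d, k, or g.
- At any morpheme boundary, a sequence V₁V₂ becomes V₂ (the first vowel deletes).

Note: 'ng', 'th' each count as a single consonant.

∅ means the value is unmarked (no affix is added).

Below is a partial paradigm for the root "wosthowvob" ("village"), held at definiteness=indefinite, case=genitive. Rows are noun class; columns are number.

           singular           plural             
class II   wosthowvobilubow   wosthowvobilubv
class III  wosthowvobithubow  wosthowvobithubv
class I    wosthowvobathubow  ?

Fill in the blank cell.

definiteness = indefinite: zero marking, form stays wosthowvob.
Attach noun class class I -ath → wosthowvobath.
Attach case genitive -ub → wosthowvobathub.
Attach number plural -v (after consonant 'b') → wosthowvobathubv.
Nasal assimilation: no change.
Vowel deletion: no change.

wosthowvobathubv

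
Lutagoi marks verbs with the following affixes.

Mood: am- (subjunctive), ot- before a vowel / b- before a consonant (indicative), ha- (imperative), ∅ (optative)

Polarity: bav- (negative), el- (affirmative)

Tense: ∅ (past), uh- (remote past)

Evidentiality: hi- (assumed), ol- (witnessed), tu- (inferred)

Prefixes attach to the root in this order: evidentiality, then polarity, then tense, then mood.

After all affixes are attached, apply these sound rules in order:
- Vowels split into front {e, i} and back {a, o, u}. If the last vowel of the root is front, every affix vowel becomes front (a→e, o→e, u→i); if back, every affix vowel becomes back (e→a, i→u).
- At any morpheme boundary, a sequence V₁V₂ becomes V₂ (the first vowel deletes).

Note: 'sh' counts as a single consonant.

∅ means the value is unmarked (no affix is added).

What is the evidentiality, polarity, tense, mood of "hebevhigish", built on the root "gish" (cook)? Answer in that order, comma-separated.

assumed, negative, past, imperative

Segment: ha-bav-hi-gish.
evidentiality: hi- → assumed.
polarity: bav- → negative.
tense: ∅ → past.
mood: ha- → imperative.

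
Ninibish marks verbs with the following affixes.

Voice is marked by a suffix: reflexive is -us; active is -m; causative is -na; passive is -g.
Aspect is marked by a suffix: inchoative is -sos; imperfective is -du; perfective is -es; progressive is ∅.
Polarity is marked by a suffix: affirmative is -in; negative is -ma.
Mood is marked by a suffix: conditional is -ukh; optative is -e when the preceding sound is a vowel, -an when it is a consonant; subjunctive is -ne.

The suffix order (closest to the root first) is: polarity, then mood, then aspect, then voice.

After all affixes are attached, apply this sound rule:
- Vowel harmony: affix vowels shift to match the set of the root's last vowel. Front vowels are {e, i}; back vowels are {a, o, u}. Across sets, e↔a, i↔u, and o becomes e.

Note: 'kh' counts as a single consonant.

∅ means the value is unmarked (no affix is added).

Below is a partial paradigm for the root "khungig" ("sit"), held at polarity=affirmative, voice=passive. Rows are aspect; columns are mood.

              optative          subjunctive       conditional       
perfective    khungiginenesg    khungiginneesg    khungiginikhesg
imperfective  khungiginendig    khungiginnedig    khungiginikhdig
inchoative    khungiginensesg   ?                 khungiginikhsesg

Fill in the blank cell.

Attach polarity affirmative -in → khungigin.
Attach mood subjunctive -ne → khungiginne.
Attach aspect inchoative -sos → khungiginnesos.
Attach voice passive -g → khungiginnesosg.
Apply vowel harmony: khungiginnesosg → khungiginnesesg.

khungiginnesesg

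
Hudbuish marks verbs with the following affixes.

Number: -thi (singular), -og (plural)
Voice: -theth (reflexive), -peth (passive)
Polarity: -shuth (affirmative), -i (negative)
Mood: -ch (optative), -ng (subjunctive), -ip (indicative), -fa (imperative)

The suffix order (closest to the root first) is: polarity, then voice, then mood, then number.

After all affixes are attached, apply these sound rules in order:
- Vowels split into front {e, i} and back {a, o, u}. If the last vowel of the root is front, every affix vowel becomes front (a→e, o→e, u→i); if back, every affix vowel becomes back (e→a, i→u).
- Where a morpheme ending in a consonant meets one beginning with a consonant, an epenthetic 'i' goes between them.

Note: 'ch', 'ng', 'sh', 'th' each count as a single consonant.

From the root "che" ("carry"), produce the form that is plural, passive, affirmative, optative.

Attach polarity affirmative -shuth → cheshuth.
Attach voice passive -peth → cheshuthpeth.
Attach mood optative -ch → cheshuthpethch.
Attach number plural -og → cheshuthpethchog.
Apply vowel harmony: cheshuthpethchog → cheshithpethcheg.
Apply epenthesis: cheshithpethcheg → cheshithipethicheg.

cheshithipethicheg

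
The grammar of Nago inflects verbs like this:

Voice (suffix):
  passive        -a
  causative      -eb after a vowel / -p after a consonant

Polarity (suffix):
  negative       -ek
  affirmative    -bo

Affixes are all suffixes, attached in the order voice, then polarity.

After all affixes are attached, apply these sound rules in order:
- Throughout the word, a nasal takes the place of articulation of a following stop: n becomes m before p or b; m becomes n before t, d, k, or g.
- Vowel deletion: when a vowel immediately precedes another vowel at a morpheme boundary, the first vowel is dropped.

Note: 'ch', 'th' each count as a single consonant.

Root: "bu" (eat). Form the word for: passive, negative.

Attach voice passive -a → bua.
Attach polarity negative -ek → buaek.
Nasal assimilation: no change.
Apply vowel deletion: buaek → bek.

bek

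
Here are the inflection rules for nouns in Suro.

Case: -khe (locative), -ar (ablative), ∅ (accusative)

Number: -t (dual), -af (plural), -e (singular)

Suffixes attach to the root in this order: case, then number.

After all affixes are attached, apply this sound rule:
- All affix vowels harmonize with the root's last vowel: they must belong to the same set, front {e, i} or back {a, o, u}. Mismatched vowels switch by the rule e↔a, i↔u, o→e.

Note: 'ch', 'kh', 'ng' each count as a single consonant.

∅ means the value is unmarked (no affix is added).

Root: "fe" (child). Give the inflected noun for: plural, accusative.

case = accusative: zero marking, form stays fe.
Attach number plural -af → feaf.
Apply vowel harmony: feaf → feef.

feef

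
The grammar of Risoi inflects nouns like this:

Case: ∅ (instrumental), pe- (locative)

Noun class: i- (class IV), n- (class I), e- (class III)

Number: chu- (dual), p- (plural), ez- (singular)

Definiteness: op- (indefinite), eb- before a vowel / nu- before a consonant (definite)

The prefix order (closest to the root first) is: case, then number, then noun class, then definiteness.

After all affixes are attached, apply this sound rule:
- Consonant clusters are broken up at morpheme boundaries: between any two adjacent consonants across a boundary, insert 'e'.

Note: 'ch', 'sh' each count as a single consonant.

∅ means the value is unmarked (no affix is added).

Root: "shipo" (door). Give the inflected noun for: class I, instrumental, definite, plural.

nunepeshipo

case = instrumental: zero marking, form stays shipo.
Attach number plural p- → pshipo.
Attach noun class class I n- → npshipo.
Attach definiteness definite nu- (before consonant 'n') → nunpshipo.
Apply epenthesis: nunpshipo → nunepeshipo.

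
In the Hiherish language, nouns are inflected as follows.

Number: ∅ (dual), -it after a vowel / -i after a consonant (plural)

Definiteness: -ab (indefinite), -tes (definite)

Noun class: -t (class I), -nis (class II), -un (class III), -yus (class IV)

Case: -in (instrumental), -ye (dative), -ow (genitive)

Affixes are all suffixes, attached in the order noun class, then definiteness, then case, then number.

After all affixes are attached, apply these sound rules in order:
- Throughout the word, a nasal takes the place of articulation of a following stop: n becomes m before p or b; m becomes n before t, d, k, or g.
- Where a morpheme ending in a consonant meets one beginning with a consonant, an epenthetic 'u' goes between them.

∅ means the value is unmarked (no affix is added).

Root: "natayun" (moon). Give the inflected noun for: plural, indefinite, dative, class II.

natayununisabuyeit

Attach noun class class II -nis → natayunnis.
Attach definiteness indefinite -ab → natayunnisab.
Attach case dative -ye → natayunnisabye.
Attach number plural -it (after vowel 'e') → natayunnisabyeit.
Nasal assimilation: no change.
Apply epenthesis: natayunnisabyeit → natayununisabuyeit.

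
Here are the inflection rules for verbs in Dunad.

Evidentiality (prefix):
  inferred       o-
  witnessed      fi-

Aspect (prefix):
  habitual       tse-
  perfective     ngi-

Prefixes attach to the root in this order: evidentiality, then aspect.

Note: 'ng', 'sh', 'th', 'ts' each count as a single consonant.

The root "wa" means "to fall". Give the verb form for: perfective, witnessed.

ngifiwa

Attach evidentiality witnessed fi- → fiwa.
Attach aspect perfective ngi- → ngifiwa.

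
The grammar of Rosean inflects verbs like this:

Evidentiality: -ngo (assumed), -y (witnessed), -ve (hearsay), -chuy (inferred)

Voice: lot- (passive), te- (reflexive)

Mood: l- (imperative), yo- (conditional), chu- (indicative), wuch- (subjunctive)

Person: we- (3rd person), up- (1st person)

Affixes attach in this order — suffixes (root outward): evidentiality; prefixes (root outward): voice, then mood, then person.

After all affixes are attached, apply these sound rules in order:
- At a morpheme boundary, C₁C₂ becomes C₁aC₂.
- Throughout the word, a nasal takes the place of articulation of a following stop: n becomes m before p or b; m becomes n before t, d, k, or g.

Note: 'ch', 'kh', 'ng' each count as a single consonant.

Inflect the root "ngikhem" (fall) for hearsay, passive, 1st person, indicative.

Attach evidentiality hearsay -ve → ngikhemve.
Attach voice passive lot- → lotngikhemve.
Attach mood indicative chu- → chulotngikhemve.
Attach person 1st person up- → upchulotngikhemve.
Apply epenthesis: upchulotngikhemve → upachulotangikhemave.
Nasal assimilation: no change.

upachulotangikhemave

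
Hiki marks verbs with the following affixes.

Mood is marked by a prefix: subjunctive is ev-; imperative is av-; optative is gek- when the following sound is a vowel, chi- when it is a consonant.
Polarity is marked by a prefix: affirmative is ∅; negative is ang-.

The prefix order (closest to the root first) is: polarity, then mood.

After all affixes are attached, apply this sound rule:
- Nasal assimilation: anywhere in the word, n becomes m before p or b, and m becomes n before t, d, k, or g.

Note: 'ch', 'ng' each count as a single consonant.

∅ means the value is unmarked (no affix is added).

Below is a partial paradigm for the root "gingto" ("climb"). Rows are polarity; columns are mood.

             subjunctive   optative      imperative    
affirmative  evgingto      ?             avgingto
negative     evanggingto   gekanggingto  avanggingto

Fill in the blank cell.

polarity = affirmative: zero marking, form stays gingto.
Attach mood optative chi- (before consonant 'g') → chigingto.
Nasal assimilation: no change.

chigingto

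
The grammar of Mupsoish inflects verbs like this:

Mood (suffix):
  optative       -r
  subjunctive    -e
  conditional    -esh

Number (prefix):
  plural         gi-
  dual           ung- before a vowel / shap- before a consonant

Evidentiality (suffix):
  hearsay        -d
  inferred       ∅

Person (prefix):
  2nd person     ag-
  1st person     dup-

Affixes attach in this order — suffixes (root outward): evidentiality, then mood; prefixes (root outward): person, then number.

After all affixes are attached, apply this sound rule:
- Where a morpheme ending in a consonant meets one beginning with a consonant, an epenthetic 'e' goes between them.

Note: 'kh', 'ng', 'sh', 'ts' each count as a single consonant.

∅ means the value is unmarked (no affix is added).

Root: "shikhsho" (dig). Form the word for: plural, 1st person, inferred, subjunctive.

Attach person 1st person dup- → dupshikhsho.
evidentiality = inferred: zero marking, form stays dupshikhsho.
Attach number plural gi- → gidupshikhsho.
Attach mood subjunctive -e → gidupshikhshoe.
Apply epenthesis: gidupshikhshoe → gidupeshikhshoe.

gidupeshikhshoe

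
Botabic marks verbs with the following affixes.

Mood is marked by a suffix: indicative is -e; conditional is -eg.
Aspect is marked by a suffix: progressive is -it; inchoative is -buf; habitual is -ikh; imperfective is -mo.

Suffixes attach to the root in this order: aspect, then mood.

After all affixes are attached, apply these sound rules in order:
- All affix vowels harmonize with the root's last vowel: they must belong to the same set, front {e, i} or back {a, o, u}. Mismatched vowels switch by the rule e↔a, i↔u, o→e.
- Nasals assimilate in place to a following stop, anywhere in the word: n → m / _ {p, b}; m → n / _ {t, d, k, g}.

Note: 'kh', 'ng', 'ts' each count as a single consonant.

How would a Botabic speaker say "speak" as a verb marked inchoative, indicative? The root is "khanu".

khanubufa

Attach aspect inchoative -buf → khanubuf.
Attach mood indicative -e → khanubufe.
Apply vowel harmony: khanubufe → khanubufa.
Nasal assimilation: no change.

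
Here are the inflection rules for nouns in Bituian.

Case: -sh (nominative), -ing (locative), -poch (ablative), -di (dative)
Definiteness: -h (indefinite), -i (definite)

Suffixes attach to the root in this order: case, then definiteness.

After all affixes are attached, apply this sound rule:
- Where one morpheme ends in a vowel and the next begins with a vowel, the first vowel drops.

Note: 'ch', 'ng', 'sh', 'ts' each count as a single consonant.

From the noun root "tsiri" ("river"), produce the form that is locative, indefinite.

tsiringh

Attach case locative -ing → tsiriing.
Attach definiteness indefinite -h → tsiriingh.
Apply vowel deletion: tsiriingh → tsiringh.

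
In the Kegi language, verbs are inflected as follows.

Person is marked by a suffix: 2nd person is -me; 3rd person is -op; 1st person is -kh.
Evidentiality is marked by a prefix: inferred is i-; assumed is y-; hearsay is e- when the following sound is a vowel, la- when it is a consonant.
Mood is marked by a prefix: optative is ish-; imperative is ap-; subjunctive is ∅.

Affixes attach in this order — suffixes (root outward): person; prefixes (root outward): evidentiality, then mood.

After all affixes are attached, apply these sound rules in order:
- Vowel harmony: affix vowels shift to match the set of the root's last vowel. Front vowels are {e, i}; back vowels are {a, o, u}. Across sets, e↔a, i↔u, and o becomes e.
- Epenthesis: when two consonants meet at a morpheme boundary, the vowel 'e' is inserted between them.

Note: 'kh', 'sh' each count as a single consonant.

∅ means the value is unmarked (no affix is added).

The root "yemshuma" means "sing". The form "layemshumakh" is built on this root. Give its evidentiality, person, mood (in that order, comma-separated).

hearsay, 1st person, subjunctive

Segment: la-yemshuma-kh.
evidentiality: e/la- → hearsay.
person: -kh → 1st person.
mood: ∅ → subjunctive.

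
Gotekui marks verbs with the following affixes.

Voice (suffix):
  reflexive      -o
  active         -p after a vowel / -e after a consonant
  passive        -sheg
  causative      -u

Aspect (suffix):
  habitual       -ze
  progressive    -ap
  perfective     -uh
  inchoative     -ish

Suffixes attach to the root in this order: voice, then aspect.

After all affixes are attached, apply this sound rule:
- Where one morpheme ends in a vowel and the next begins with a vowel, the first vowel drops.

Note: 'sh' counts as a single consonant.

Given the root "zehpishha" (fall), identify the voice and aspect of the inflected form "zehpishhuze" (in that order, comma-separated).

causative, habitual

Segment: zehpishha-u-ze.
voice: -u → causative.
aspect: -ze → habitual.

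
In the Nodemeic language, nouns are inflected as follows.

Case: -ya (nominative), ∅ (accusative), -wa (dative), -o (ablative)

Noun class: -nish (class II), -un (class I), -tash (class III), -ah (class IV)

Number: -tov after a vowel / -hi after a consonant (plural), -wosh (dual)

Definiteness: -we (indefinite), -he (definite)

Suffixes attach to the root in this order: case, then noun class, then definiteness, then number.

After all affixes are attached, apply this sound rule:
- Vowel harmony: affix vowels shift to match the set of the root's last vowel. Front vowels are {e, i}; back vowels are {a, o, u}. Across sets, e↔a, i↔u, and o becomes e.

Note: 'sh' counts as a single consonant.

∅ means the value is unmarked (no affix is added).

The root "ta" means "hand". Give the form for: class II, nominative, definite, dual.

Attach case nominative -ya → taya.
Attach noun class class II -nish → tayanish.
Attach definiteness definite -he → tayanishhe.
Attach number dual -wosh → tayanishhewosh.
Apply vowel harmony: tayanishhewosh → tayanushhawosh.

tayanushhawosh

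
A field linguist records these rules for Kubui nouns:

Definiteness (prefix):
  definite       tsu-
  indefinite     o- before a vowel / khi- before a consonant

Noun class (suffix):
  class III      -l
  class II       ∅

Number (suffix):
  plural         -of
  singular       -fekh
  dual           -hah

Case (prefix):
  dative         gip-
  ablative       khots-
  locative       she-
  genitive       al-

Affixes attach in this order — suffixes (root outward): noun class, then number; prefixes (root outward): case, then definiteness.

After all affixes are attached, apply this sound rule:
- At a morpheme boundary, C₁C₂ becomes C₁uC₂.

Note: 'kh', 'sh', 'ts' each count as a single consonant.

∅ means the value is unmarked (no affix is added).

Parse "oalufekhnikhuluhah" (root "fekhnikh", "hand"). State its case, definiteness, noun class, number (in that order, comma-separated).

genitive, indefinite, class III, dual

Segment: o-al-fekhnikh-l-hah.
case: al- → genitive.
definiteness: o/khi- → indefinite.
noun class: -l → class III.
number: -hah → dual.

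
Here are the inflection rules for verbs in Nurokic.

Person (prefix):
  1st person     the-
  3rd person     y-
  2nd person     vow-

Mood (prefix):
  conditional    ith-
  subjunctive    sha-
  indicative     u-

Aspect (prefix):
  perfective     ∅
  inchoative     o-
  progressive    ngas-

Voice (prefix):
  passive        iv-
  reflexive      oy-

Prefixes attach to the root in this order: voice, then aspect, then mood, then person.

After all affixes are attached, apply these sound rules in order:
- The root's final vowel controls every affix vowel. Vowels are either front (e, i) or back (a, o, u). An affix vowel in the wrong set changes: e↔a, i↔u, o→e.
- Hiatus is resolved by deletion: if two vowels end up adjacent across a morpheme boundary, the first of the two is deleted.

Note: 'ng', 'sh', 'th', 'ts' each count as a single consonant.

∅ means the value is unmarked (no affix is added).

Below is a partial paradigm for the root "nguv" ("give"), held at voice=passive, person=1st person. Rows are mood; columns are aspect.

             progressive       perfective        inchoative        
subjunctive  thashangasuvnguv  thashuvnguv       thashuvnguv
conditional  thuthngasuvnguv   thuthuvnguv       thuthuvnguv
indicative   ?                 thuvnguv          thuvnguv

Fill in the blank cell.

thungasuvnguv

Attach voice passive iv- → ivnguv.
Attach aspect progressive ngas- → ngasivnguv.
Attach mood indicative u- → ungasivnguv.
Attach person 1st person the- → theungasivnguv.
Apply vowel harmony: theungasivnguv → thaungasuvnguv.
Apply vowel deletion: thaungasuvnguv → thungasuvnguv.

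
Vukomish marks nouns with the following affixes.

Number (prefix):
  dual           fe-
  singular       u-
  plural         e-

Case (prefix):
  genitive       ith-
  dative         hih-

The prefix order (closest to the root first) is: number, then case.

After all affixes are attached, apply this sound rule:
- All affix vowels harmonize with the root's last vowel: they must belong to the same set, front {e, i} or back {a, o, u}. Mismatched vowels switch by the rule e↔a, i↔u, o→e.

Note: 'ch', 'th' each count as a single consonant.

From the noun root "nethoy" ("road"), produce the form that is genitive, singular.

Attach number singular u- → unethoy.
Attach case genitive ith- → ithunethoy.
Apply vowel harmony: ithunethoy → uthunethoy.

uthunethoy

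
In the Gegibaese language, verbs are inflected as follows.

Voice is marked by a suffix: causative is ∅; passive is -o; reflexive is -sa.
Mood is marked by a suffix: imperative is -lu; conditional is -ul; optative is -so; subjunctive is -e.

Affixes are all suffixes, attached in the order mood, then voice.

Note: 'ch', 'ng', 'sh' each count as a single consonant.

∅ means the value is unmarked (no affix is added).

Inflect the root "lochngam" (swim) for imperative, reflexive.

lochngamlusa

Attach mood imperative -lu → lochngamlu.
Attach voice reflexive -sa → lochngamlusa.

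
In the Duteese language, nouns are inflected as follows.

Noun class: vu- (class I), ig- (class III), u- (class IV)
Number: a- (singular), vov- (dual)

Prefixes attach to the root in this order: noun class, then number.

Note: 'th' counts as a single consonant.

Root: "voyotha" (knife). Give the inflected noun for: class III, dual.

Attach noun class class III ig- → igvoyotha.
Attach number dual vov- → vovigvoyotha.

vovigvoyotha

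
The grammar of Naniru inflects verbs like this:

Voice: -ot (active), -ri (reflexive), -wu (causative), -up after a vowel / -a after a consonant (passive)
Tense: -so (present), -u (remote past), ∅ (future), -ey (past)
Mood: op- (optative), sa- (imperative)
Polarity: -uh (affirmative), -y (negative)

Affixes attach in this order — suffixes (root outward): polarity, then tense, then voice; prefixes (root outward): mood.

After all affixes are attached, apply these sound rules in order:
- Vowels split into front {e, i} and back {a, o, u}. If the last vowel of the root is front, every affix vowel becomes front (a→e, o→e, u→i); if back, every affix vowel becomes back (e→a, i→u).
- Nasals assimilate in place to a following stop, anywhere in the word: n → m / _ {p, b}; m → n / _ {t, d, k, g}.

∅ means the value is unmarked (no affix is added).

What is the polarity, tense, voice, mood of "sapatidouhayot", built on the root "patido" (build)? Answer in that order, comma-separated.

Segment: sa-patido-uh-ey-ot.
polarity: -uh → affirmative.
tense: -ey → past.
voice: -ot → active.
mood: sa- → imperative.

affirmative, past, active, imperative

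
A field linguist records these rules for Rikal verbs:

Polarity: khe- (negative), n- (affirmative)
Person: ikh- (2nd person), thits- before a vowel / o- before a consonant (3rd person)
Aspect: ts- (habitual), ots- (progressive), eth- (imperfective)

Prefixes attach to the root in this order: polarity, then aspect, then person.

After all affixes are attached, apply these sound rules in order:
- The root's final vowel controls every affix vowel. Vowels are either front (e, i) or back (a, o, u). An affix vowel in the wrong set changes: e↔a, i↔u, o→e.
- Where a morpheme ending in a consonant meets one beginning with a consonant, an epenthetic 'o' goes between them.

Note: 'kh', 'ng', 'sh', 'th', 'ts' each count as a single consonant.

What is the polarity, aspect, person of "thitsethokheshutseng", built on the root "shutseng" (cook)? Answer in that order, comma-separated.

negative, imperfective, 3rd person

Segment: thits-eth-khe-shutseng.
polarity: khe- → negative.
aspect: eth- → imperfective.
person: thits/o- → 3rd person.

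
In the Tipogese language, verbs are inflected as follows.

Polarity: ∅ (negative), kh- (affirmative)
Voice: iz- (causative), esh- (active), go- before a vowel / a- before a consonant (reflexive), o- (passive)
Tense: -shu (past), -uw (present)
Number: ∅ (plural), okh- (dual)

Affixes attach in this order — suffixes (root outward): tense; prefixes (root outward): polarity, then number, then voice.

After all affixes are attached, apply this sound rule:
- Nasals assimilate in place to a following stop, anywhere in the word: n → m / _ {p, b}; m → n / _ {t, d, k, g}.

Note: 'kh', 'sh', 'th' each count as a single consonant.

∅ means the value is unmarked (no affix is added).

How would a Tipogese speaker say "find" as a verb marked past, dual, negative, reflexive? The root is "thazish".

gookhthazishshu

polarity = negative: zero marking, form stays thazish.
Attach number dual okh- → okhthazish.
Attach voice reflexive go- (before vowel 'o') → gookhthazish.
Attach tense past -shu → gookhthazishshu.
Nasal assimilation: no change.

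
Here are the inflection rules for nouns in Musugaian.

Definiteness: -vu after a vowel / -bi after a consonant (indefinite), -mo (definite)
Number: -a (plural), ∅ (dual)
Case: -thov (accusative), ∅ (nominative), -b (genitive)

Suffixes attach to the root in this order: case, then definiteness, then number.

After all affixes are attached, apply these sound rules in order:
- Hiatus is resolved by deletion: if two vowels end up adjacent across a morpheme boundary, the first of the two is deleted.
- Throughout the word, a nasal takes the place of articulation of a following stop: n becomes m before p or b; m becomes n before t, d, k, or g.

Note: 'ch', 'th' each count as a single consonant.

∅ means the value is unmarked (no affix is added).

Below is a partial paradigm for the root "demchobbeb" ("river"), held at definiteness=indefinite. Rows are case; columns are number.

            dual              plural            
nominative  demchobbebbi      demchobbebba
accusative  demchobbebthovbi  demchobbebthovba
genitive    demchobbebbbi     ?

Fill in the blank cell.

Attach case genitive -b → demchobbebb.
Attach definiteness indefinite -bi (after consonant 'b') → demchobbebbbi.
Attach number plural -a → demchobbebbbia.
Apply vowel deletion: demchobbebbbia → demchobbebbba.
Nasal assimilation: no change.

demchobbebbba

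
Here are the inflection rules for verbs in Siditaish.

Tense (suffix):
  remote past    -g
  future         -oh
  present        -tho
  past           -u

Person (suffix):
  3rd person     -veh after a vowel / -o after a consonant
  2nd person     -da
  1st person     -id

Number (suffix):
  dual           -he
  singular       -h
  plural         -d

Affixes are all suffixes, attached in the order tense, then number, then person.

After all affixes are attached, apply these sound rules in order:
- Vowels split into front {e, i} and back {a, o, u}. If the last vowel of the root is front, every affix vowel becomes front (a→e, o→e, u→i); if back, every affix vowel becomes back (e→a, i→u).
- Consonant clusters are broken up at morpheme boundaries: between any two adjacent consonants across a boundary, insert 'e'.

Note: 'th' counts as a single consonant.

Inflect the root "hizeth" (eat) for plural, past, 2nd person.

hizethidede

Attach tense past -u → hizethu.
Attach number plural -d → hizethud.
Attach person 2nd person -da → hizethudda.
Apply vowel harmony: hizethudda → hizethidde.
Apply epenthesis: hizethidde → hizethidede.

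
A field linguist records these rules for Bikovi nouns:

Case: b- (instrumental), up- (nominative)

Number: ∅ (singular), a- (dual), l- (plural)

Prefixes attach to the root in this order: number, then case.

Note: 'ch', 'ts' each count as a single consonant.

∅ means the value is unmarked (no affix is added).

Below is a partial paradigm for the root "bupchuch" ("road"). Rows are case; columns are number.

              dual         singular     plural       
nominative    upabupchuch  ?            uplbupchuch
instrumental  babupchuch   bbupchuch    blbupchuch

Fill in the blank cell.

upbupchuch

number = singular: zero marking, form stays bupchuch.
Attach case nominative up- → upbupchuch.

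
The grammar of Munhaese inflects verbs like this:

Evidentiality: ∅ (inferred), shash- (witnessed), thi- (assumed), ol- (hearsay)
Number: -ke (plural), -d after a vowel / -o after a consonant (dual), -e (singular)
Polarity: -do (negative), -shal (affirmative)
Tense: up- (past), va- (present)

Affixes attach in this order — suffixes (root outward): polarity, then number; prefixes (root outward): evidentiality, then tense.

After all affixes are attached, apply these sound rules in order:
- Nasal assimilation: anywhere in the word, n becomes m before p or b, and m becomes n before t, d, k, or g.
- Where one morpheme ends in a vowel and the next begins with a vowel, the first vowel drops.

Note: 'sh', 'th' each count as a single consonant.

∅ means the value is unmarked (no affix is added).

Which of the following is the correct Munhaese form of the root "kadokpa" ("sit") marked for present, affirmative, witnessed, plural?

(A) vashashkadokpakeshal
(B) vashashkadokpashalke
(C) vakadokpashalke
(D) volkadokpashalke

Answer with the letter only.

Attach polarity affirmative -shal → kadokpashal.
Attach evidentiality witnessed shash- → shashkadokpashal.
Attach tense present va- → vashashkadokpashal.
Attach number plural -ke → vashashkadokpashalke.
Nasal assimilation: no change.
Vowel deletion: no change.
So the correct form is vashashkadokpashalke, option (B).
(C) vakadokpashalke is wrong: it uses inferred instead of witnessed for evidentiality.
(D) volkadokpashalke is wrong: it uses hearsay instead of witnessed for evidentiality.
(A) vashashkadokpakeshal is wrong: it has the affixes in the wrong order.

B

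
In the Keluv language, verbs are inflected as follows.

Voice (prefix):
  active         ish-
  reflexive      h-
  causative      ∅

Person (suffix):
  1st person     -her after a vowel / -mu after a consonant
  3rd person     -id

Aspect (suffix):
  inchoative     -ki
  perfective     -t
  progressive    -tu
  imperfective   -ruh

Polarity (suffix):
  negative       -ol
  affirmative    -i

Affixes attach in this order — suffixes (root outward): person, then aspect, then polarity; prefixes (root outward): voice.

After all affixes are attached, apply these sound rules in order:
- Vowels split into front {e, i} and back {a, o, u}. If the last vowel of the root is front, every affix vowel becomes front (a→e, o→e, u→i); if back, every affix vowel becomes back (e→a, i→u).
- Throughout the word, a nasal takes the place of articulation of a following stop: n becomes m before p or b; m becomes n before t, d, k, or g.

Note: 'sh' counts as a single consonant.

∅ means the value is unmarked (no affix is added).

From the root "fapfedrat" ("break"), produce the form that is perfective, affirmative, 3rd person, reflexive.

Attach voice reflexive h- → hfapfedrat.
Attach person 3rd person -id → hfapfedratid.
Attach aspect perfective -t → hfapfedratidt.
Attach polarity affirmative -i → hfapfedratidti.
Apply vowel harmony: hfapfedratidti → hfapfedratudtu.
Nasal assimilation: no change.

hfapfedratudtu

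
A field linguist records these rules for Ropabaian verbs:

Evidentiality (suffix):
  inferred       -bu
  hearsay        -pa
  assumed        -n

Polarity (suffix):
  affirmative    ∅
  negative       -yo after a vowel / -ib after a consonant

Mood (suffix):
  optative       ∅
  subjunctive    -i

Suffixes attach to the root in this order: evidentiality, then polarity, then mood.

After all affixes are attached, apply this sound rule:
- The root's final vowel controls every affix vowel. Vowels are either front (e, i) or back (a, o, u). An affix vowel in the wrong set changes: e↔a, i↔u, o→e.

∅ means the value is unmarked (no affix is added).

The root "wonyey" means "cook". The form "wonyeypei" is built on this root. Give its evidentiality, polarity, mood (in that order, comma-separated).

Segment: wonyey-pa-i.
evidentiality: -pa → hearsay.
polarity: ∅ → affirmative.
mood: -i → subjunctive.

hearsay, affirmative, subjunctive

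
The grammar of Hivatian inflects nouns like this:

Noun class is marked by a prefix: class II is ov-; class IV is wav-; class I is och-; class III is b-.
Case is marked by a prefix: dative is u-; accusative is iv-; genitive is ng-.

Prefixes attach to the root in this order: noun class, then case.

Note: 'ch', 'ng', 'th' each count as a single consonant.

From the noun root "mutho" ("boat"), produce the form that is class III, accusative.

Attach noun class class III b- → bmutho.
Attach case accusative iv- → ivbmutho.

ivbmutho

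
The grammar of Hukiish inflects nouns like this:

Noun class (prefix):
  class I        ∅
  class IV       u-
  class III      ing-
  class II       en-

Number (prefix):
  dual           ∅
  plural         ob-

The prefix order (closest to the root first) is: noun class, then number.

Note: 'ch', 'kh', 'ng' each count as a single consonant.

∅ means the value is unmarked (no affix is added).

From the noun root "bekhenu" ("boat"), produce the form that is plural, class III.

Attach noun class class III ing- → ingbekhenu.
Attach number plural ob- → obingbekhenu.

obingbekhenu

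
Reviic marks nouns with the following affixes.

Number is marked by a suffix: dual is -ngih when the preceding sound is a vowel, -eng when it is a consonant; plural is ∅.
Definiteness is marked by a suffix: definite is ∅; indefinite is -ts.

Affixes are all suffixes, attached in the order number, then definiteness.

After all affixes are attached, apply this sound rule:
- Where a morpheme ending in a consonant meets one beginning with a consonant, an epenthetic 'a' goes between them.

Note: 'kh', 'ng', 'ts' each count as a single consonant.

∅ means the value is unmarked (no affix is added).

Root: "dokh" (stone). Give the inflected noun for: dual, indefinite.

dokhengats

Attach number dual -eng (after consonant 'kh') → dokheng.
Attach definiteness indefinite -ts → dokhengts.
Apply epenthesis: dokhengts → dokhengats.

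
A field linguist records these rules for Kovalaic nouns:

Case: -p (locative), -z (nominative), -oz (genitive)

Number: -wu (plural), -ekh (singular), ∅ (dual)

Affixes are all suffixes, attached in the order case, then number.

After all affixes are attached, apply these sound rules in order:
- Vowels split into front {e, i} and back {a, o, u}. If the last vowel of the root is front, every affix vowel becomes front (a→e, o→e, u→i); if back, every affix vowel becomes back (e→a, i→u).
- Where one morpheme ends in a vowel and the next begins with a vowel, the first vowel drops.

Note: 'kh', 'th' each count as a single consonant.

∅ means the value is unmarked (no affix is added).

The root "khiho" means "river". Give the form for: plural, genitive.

Attach case genitive -oz → khihooz.
Attach number plural -wu → khihoozwu.
Vowel harmony: no change.
Apply vowel deletion: khihoozwu → khihozwu.

khihozwu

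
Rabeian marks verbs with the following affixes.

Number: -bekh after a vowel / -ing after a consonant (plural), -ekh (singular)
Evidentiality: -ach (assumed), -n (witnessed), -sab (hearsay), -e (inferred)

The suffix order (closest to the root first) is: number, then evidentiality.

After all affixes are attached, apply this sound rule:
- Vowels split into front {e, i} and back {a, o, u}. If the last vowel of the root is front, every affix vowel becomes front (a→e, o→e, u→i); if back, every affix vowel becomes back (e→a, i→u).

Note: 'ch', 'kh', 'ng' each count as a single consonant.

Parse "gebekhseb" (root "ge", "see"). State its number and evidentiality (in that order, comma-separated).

Segment: ge-bekh-sab.
number: -bekh/ing → plural.
evidentiality: -sab → hearsay.

plural, hearsay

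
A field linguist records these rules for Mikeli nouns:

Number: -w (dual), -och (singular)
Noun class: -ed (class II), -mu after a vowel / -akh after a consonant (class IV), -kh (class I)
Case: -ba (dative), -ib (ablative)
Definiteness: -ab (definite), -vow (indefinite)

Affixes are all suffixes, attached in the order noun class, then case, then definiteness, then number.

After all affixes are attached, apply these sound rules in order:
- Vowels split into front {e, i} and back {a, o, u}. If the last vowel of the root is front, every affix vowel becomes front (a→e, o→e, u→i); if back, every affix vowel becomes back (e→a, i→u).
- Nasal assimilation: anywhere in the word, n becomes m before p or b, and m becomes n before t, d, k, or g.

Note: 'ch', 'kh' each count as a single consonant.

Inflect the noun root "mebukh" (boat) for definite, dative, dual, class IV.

mebukhakhbaabw

Attach noun class class IV -akh (after consonant 'kh') → mebukhakh.
Attach case dative -ba → mebukhakhba.
Attach definiteness definite -ab → mebukhakhbaab.
Attach number dual -w → mebukhakhbaabw.
Vowel harmony: no change.
Nasal assimilation: no change.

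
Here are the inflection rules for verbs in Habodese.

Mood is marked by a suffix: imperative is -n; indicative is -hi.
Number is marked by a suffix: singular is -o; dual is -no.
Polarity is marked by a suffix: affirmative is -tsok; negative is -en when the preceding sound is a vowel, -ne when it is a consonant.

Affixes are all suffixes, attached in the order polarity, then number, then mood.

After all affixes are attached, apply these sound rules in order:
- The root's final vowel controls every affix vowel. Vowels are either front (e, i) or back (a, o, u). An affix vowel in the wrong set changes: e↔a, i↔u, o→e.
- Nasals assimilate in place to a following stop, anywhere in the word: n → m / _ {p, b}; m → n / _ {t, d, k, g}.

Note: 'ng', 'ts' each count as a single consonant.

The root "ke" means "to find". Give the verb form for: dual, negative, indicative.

keennehi

Attach polarity negative -en (after vowel 'e') → keen.
Attach number dual -no → keenno.
Attach mood indicative -hi → keennohi.
Apply vowel harmony: keennohi → keennehi.
Nasal assimilation: no change.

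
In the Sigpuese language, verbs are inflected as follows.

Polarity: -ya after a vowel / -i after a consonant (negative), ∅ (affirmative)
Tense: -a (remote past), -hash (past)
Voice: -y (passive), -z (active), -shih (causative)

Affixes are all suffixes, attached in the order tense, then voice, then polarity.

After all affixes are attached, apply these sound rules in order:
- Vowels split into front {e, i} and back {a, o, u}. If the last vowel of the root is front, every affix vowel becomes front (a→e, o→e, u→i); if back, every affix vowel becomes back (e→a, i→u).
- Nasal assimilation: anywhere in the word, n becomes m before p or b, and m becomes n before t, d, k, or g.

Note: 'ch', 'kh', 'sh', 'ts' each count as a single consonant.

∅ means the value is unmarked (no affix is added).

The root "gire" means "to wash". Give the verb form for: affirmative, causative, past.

Attach tense past -hash → girehash.
Attach voice causative -shih → girehashshih.
polarity = affirmative: zero marking, form stays girehashshih.
Apply vowel harmony: girehashshih → gireheshshih.
Nasal assimilation: no change.

gireheshshih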